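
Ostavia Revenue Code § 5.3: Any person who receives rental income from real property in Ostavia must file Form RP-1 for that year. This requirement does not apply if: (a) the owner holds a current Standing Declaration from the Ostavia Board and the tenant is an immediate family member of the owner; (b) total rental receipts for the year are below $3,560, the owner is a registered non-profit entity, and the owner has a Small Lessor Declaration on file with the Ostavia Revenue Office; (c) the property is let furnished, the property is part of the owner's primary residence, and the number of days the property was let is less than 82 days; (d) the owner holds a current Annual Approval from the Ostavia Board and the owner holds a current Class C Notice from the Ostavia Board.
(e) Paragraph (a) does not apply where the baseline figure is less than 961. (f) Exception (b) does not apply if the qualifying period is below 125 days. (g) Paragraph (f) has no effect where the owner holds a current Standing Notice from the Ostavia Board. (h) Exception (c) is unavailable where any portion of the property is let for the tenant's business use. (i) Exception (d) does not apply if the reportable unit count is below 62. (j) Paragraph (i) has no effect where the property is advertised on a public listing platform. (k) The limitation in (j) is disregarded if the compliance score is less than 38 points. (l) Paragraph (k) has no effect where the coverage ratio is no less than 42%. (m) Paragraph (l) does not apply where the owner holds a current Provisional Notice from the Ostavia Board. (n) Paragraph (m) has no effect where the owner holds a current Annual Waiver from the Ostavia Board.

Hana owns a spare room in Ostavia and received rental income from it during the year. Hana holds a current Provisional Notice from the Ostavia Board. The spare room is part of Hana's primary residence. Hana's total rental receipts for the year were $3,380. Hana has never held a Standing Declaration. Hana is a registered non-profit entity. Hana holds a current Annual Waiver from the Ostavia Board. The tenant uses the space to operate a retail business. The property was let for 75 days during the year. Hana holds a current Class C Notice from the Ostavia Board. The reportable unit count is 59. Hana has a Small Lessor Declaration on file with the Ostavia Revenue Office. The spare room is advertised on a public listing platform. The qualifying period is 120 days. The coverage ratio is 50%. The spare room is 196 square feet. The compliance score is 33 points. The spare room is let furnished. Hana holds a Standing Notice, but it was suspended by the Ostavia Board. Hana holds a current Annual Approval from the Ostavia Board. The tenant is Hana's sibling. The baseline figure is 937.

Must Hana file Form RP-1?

No — exception (d) applies; Hana is not required to file Form RP-1.

Exception (a) does not apply: no current Standing Declaration is held.
All of (b)'s requirements are met (total rental receipts for the year are $3,380, below the $3,560 limit; Hana is a registered non-profit; a Small Lessor Declaration is on file). But: (f) operates against (b): the qualifying period is 120 days, below the 125 days limit. (g) does not operate here (no current Standing Notice is held), so (f) stands. So (b) is unavailable.
Exception (c)'s conditions are all satisfied: the property is let furnished; the spare room is part of the primary residence; the number of days the property was let is 75 days, less than the 82 days limit. Turning to paragraph (h): (h) operates — the space is let for business use. Exception (c) does not apply.
All of (d)'s requirements are met (a current Annual Approval is held; a current Class C Notice is held). Under paragraphs (i)–(n): (i) would limit (d) — the reportable unit count is 59, below the 62 limit — but (j) sets (i) aside: (j) operates against (i): the property is publicly advertised. (k) is engaged (the compliance score is 33 points, less than the 38 points limit), but is itself disapplied by (l): (l) is engaged — the coverage ratio is 50%, meeting the 42% threshold. (m) applies (a current Provisional Notice is held), but is displaced by (n): (n) operates against (m): a current Annual Waiver is held. Exception (d) stands.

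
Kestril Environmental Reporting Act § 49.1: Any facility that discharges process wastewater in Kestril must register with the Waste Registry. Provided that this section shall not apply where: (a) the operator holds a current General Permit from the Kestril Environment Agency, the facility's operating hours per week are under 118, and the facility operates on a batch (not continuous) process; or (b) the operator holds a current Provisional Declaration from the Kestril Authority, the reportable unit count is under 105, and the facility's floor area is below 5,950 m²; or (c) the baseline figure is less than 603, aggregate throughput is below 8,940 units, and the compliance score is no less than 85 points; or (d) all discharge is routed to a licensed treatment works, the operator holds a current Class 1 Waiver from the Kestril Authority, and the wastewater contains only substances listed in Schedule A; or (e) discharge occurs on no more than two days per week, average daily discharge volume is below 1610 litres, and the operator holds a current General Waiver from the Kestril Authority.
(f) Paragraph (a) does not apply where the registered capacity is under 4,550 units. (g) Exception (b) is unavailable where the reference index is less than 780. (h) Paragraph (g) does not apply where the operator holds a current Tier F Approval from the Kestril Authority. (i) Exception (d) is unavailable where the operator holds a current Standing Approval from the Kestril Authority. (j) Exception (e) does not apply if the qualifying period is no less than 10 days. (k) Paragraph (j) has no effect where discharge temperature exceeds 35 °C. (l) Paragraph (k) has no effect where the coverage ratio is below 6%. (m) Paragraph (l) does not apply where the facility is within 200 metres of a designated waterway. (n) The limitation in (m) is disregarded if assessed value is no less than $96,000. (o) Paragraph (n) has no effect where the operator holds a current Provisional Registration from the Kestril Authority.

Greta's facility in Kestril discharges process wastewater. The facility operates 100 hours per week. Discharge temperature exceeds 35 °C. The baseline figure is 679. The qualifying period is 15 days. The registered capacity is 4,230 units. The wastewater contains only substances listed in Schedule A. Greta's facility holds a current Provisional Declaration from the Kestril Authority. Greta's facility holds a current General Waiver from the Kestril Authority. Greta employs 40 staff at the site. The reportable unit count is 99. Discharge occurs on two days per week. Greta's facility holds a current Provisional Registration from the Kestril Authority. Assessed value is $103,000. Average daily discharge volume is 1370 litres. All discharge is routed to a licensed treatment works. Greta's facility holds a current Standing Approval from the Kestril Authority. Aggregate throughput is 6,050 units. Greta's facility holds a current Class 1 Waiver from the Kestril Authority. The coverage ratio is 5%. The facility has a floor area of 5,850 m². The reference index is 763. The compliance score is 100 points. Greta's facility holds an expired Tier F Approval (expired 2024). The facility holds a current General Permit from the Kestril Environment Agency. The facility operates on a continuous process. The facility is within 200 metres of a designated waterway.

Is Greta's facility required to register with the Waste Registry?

No — exception (e) applies; Greta's facility is not required to register with the Waste Registry.

Exception (a) fails — the facility operates on a continuous process.
All of (b)'s requirements are met (a current Provisional Declaration is held; the reportable unit count is 99, under the 105 limit; the facility's floor area is 5,850 m², below the 5,950 m² limit). Turning to paragraphs (g)–(h): (g) is engaged — the reference index is 763, less than the 780 limit. (h), which would lift (g), is not engaged — the Tier F Approval is not current. Exception (b) does not apply.
Exception (c) requires that the baseline figure is less than 603; but the baseline figure is 679, not less than 603, so (c) is unavailable.
Exception (d): discharge is routed to a licensed treatment works; a current Class 1 Waiver is held; the wastewater is Schedule-A-only — every condition holds. However, paragraph (i) must be considered: (i) is triggered — a current Standing Approval is held. (d) is therefore removed.
Exception (e): discharge occurs on no more than two days per week; average daily discharge volume is 1370 litres, below the 1610 litres limit; a current General Waiver is held — every condition holds. Applying paragraphs (j)–(o): (j) would limit (e) — the qualifying period is 15 days, meeting the 10 days threshold — but (k) sets (j) aside: (k) operates against (j): discharge temperature exceeds 35 °C. (l) would limit (k) — the coverage ratio is 5%, below the 6% limit — but (m) sets (l) aside: (m) operates — the facility is within 200 m of a designated waterway. (n) applies (assessed value is $103,000, meeting the $96,000 threshold), but yields to (o): (o) operates — a current Provisional Registration is held. Exception (e) stands.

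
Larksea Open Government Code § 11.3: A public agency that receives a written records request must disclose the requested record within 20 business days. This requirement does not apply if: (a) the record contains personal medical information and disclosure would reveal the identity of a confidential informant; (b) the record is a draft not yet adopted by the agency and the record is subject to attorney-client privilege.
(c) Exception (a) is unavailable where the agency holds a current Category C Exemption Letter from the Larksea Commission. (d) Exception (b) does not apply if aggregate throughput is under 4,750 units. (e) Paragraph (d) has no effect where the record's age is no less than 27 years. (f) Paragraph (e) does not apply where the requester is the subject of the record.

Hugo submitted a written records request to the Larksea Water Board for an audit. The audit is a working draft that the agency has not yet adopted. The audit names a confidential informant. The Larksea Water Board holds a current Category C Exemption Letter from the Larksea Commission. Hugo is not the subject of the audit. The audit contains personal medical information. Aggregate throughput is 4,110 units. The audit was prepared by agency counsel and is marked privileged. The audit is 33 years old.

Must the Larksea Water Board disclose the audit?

No — exception (b) applies; the Larksea Water Board is not required to disclose the audit.

Exception (a): the audit contains personal medical information; the audit names a confidential informant — every condition holds. Turning to paragraph (c): (c) operates against (a): a current Category C Exemption Letter is held. Exception (a) does not apply.
Exception (b): the audit is an unadopted draft; the audit is privileged — every condition holds. Applying paragraphs (d)–(f): (d) is engaged (aggregate throughput is 4,110 units, under the 4,750 units limit), but yields to (e): (e) applies — the record's age is 33 years, meeting the 27 years threshold. (f) is not engaged (Hugo is not the subject of the audit), so (e) stands. So (b) applies.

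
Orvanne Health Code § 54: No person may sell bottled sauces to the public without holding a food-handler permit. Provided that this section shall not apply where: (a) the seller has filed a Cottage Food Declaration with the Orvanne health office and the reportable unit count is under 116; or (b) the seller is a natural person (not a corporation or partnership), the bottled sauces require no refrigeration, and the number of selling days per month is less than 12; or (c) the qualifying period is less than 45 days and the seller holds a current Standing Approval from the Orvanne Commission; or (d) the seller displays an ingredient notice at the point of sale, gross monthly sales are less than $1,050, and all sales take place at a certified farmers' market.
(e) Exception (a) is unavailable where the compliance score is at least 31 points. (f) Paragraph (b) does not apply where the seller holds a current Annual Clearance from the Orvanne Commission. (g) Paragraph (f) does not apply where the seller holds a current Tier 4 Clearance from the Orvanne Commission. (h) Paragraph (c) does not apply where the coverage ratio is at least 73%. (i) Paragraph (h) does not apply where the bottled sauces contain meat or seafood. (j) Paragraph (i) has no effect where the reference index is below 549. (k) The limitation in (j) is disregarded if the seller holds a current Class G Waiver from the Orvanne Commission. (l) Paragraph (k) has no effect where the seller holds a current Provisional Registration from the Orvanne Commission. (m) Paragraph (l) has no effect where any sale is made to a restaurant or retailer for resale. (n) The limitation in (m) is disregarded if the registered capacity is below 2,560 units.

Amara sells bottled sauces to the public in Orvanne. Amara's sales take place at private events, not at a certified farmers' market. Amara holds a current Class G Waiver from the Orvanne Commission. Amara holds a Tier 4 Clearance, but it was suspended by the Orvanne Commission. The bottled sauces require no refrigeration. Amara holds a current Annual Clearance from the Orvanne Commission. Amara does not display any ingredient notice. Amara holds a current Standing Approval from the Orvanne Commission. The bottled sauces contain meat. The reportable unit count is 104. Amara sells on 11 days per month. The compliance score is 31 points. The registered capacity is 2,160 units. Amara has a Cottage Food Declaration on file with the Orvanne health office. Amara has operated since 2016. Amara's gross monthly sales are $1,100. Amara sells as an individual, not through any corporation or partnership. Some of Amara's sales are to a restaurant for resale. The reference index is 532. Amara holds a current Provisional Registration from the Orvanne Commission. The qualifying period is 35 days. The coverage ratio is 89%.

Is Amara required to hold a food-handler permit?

Yes — Amara must hold a food-handler permit.

Exception (a) is satisfied on its face — a Cottage Food Declaration is on file; the reportable unit count is 104, under the 116 limit. But applying paragraph (e): (e) is triggered — the compliance score is 31 points, meeting the 31 points threshold. So (a) is unavailable.
Exception (b)'s conditions are all satisfied: the seller is a natural person; the bottled sauces are shelf-stable; the number of selling days per month is 11, less than the 12 limit. However, paragraphs (f)–(g) must be considered: (f) is engaged — a current Annual Clearance is held. (g) is not engaged (there is no Tier 4 Clearance in force), so (f) stands. (b) is therefore removed.
Exception (c)'s conditions are all satisfied: the qualifying period is 35 days, less than the 45 days limit; a current Standing Approval is held. Turning to paragraphs (h)–(n): (h) operates — the coverage ratio is 89%, meeting the 73% threshold. (i) would limit (h) — the bottled sauces contain meat — but (j) sets (i) aside: (j) operates against (i): the reference index is 532, below the 549 limit. (k) would limit (j) — a current Class G Waiver is held — but (l) sets (k) aside: (l) applies — a current Provisional Registration is held. (m) would limit (l) — some sales are to a restaurant for resale — but (n) sets (m) aside: (n) operates — the registered capacity is 2,160 units, below the 2,560 units limit. (c) is therefore removed.
Exception (d) requires that the seller displays an ingredient notice at the point of sale; but no ingredient notice is displayed, so (d) is unavailable.
Every exception is unavailable, so the rule governs.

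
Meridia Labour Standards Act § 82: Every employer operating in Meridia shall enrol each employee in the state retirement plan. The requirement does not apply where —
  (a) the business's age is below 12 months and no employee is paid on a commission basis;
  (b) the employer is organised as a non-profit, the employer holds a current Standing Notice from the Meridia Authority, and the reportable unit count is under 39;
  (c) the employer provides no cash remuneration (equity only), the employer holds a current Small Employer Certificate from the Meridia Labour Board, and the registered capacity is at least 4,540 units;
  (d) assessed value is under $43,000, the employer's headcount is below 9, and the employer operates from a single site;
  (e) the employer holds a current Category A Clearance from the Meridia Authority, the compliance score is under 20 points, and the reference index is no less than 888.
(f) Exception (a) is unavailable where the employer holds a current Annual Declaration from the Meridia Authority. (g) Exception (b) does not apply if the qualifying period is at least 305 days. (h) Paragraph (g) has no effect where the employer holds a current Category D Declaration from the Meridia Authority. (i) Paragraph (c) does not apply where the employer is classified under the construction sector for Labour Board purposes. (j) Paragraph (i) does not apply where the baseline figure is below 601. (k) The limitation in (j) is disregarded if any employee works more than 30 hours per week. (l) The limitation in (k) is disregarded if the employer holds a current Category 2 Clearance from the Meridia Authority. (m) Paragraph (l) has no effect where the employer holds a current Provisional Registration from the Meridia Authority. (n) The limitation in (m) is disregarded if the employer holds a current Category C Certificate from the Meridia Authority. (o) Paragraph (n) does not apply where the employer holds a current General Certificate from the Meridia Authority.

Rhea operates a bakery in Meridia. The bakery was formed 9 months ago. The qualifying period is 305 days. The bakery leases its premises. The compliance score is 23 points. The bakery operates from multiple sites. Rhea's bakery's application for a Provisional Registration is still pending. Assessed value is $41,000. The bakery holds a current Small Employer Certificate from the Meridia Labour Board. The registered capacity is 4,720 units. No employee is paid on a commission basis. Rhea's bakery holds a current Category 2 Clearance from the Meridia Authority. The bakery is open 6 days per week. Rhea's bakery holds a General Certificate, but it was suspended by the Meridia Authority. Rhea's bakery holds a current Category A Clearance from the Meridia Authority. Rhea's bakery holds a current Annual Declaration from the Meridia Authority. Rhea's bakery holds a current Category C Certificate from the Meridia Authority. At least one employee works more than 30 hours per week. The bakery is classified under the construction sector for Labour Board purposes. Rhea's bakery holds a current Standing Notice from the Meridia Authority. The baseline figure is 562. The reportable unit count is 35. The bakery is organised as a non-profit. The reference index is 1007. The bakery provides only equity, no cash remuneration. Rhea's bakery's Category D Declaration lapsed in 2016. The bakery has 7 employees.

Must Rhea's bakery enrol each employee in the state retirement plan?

Exception (a): the business's age is 9 months, below the 12 months limit; no employee is paid on commission — every condition holds. But applying paragraph (f): (f) operates against (a): a current Annual Declaration is held. So (a) is unavailable.
Exception (b)'s conditions are all satisfied: the employer is a non-profit; a current Standing Notice is held; the reportable unit count is 35, under the 39 limit. But: (g) is engaged — the qualifying period is 305 days, meeting the 305 days threshold. (h) is inapplicable (the Category D Declaration is not current), so (g) stands. Exception (b) does not apply.
Exception (c): remuneration is equity-only; a current Small Employer Certificate is held; the registered capacity is 4,720 units, meeting the 4,540 units threshold — every condition holds. Considering the limiting provisions: (i) would limit (c) — the bakery is classified under the construction sector — but (j) sets (i) aside: (j) operates against (i): the baseline figure is 562, below the 601 limit. (k) operates (at least one employee exceeds 30 hours/week), but is set aside by (l): (l) applies — a current Category 2 Clearance is held. (m), which would lift (l), is not triggered — there is no Provisional Registration in force. So (c) applies.
Exception (d) requires that the employer operates from a single site; but the employer operates from multiple sites, so (d) is unavailable.
Exception (e) fails — the compliance score is 23 points, not under 20 points.

No — exception (c) applies; Rhea's bakery is not required to enrol each employee in the state retirement plan.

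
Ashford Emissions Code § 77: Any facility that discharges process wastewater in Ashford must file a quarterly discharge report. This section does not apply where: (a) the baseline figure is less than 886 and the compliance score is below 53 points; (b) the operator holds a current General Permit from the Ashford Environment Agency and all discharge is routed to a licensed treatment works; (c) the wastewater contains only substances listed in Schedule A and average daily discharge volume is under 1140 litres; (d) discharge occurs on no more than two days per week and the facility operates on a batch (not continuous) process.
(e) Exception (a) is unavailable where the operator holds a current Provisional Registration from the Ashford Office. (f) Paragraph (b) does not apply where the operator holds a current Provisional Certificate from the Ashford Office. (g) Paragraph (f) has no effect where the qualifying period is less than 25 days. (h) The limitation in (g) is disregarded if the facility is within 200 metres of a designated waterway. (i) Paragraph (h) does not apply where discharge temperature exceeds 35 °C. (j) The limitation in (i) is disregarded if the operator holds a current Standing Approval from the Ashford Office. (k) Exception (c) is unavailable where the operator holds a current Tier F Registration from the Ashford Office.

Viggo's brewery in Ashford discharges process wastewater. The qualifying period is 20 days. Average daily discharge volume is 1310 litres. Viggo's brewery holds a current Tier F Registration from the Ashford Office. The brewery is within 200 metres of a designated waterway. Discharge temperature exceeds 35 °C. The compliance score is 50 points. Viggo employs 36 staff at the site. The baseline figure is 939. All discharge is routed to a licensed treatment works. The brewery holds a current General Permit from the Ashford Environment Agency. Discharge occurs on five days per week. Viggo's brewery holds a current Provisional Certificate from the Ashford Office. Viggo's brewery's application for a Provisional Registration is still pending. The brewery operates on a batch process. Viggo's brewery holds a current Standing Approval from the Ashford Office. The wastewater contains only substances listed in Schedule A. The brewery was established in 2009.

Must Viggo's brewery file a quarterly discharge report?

Yes — Viggo's brewery must file a quarterly discharge report.

Exception (a) requires that the baseline figure is less than 886; but the baseline figure is 939, not less than 886, so (a) is unavailable.
Exception (b): a current General Permit is held; discharge is routed to a licensed treatment works — every condition holds. Turning to paragraphs (f)–(j): (f) operates against (b): a current Provisional Certificate is held. (g) is engaged (the qualifying period is 20 days, less than the 25 days limit), but yields to (h): (h) operates against (g): the brewery is within 200 m of a designated waterway. (i) is engaged (discharge temperature exceeds 35 °C), but is set aside by (j): (j) operates — a current Standing Approval is held. (b) is therefore removed.
Exception (c) requires that average daily discharge volume is under 1140 litres; but average daily discharge volume is 1310 litres, not under 1140 litres, so (c) is unavailable.
Exception (d) does not apply: discharge occurs on five days per week.
None of the exceptions is available; § 77 applies in full.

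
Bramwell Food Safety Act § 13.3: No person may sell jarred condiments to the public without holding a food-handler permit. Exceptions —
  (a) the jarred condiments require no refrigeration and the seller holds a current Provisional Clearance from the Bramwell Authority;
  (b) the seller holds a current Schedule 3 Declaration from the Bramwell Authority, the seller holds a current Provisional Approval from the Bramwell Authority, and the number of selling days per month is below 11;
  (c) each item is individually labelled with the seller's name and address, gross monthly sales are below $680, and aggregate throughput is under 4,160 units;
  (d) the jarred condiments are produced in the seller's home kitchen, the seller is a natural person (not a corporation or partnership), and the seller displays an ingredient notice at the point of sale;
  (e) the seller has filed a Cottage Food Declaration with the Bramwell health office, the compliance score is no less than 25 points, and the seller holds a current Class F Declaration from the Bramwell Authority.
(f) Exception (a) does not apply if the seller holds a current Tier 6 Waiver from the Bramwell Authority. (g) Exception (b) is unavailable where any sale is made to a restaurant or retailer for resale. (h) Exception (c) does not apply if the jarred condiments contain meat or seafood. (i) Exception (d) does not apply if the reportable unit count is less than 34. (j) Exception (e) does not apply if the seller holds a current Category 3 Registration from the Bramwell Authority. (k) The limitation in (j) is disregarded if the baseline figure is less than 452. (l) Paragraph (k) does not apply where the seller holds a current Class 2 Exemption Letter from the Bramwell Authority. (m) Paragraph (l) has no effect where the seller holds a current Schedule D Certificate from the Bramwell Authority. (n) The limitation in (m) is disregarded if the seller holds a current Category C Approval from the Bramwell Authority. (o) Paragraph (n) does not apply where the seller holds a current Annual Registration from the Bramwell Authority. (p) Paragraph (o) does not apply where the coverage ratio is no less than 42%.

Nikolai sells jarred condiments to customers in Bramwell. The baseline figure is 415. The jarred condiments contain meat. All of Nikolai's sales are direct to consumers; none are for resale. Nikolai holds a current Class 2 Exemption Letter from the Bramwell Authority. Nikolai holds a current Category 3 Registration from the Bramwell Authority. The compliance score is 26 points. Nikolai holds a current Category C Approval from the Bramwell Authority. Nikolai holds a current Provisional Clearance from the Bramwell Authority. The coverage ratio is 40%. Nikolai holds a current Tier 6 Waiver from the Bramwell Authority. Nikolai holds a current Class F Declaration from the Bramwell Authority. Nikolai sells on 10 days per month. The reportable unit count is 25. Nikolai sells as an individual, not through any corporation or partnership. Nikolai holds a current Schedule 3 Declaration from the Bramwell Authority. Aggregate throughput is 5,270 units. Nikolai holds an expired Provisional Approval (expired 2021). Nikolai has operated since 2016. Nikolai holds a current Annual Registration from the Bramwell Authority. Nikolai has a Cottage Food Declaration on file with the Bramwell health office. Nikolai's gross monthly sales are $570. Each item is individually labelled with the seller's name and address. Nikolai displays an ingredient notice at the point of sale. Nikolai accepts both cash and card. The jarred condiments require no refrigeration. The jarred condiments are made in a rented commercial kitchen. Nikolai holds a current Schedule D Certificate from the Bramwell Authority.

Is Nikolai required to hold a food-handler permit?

Exception (a): the jarred condiments are shelf-stable; a current Provisional Clearance is held — every condition holds. But: (f) operates — a current Tier 6 Waiver is held. So (a) is unavailable.
Exception (b) does not apply: there is no Provisional Approval in force.
Exception (c) does not apply: aggregate throughput is 5,270 units, not under 4,160 units.
Exception (d) requires that the jarred condiments are produced in the seller's home kitchen; but the jarred condiments are made in a commercial kitchen, not a home kitchen, so (d) is unavailable.
Exception (e) is satisfied on its face — a Cottage Food Declaration is on file; the compliance score is 26 points, meeting the 25 points threshold; a current Class F Declaration is held. Applying paragraphs (j)–(p): (j) would limit (e) — a current Category 3 Registration is held — but (k) sets (j) aside: (k) operates against (j): the baseline figure is 415, less than the 452 limit. (l) would limit (k) — a current Class 2 Exemption Letter is held — but (m) sets (l) aside: (m) applies — a current Schedule D Certificate is held. (n) would limit (m) — a current Category C Approval is held — but (o) sets (n) aside: (o) operates against (n): a current Annual Registration is held. (p), which would lift (o), does not operate here — the coverage ratio is 40%, short of 42%. Exception (e) stands.

No — exception (e) applies; Nikolai is not required to hold a food-handler permit.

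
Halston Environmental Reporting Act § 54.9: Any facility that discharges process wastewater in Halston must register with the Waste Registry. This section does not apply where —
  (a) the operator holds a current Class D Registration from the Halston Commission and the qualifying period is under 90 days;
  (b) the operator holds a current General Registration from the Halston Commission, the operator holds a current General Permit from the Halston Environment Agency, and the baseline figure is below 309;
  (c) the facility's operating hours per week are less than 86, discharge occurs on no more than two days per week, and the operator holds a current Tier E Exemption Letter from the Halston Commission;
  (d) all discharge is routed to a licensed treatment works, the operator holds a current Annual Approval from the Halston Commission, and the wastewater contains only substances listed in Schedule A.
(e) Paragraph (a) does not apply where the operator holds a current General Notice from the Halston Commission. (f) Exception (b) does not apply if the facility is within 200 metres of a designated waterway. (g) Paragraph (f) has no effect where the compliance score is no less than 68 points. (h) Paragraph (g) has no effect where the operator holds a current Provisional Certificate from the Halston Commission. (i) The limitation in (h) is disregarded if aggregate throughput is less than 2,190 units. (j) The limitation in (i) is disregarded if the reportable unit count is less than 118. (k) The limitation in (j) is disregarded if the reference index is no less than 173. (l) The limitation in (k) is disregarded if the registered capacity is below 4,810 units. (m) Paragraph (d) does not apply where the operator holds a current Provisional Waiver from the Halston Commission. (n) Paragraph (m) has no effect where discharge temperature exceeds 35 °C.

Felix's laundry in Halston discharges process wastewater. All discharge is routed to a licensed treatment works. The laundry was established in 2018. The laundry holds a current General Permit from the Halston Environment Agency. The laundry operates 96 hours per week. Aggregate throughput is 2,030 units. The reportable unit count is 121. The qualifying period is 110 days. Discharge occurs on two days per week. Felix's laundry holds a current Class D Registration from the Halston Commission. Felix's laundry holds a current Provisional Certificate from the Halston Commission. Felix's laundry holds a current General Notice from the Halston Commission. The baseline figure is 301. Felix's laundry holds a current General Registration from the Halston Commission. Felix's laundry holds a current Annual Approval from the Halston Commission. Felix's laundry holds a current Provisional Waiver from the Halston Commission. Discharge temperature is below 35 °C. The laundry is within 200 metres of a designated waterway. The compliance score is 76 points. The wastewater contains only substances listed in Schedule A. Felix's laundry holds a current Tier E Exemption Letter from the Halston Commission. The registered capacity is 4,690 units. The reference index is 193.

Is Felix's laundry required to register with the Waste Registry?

No — exception (b) applies; Felix's laundry is not required to register with the Waste Registry.

Exception (a) fails — the qualifying period is 110 days, not under 90 days.
Exception (b) is satisfied on its face — a current General Registration is held; a current General Permit is held; the baseline figure is 301, below the 309 limit. Under paragraphs (f)–(l): (f) applies (the laundry is within 200 m of a designated waterway), but is overridden by (g): (g) is triggered — the compliance score is 76 points, meeting the 68 points threshold. (h) would limit (g) — a current Provisional Certificate is held — but (i) sets (h) aside: (i) operates against (h): aggregate throughput is 2,030 units, less than the 2,190 units limit. (j), which would lift (i), is not triggered — the reportable unit count is 121, not less than 118. Exception (b) stands.
Exception (c) fails — the facility's operating hours per week are 96, not less than 86.
Exception (d)'s conditions are all satisfied: discharge is routed to a licensed treatment works; a current Annual Approval is held; the wastewater is Schedule-A-only. But applying paragraphs (m)–(n): (m) is engaged — a current Provisional Waiver is held. (n), which would lift (m), does not operate here — discharge temperature is below 35 °C. So (d) is unavailable.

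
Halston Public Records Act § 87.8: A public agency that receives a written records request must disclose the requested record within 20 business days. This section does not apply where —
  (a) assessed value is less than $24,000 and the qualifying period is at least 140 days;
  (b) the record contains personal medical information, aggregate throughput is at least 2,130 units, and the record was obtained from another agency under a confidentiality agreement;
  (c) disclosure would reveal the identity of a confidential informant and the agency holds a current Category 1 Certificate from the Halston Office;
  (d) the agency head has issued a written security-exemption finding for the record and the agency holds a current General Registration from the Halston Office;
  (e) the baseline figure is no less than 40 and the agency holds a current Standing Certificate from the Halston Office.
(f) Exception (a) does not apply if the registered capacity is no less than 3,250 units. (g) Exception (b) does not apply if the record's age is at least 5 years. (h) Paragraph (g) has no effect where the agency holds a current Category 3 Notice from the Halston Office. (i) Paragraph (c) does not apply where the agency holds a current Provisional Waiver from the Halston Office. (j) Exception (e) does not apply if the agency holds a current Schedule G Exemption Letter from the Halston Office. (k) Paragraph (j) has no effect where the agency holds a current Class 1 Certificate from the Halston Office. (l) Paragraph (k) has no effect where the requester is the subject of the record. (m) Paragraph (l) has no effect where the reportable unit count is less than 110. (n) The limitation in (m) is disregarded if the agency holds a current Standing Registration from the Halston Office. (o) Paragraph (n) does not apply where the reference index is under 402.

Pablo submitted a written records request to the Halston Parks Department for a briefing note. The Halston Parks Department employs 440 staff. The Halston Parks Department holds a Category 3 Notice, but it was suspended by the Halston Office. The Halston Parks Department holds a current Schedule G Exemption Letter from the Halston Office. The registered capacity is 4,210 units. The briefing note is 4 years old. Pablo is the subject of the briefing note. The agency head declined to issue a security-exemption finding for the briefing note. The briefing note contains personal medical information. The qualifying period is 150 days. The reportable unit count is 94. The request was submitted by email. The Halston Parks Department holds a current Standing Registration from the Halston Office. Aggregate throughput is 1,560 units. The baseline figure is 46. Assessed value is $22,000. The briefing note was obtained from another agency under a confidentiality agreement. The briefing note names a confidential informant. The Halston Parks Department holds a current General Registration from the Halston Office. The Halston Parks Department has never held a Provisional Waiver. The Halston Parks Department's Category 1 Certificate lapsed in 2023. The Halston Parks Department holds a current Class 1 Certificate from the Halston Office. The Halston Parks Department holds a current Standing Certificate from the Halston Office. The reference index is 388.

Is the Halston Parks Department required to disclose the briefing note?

No — exception (e) applies; the Halston Parks Department is not required to disclose the briefing note.

Exception (a)'s conditions are all satisfied: assessed value is $22,000, less than the $24,000 limit; the qualifying period is 150 days, meeting the 140 days threshold. However, paragraph (f) must be considered: (f) applies — the registered capacity is 4,210 units, meeting the 3,250 units threshold. So (a) is unavailable.
Exception (b) fails — aggregate throughput is 1,560 units, short of 2,130 units.
Exception (c) does not apply: there is no Category 1 Certificate in force.
Exception (d) fails — the agency head declined to issue a security-exemption finding.
Exception (e): the baseline figure is 46, meeting the 40 threshold; a current Standing Certificate is held — every condition holds. Applying paragraphs (j)–(o): (j) is engaged (a current Schedule G Exemption Letter is held), but yields to (k): (k) operates — a current Class 1 Certificate is held. (l) would limit (k) — Pablo is the subject of the briefing note — but (m) sets (l) aside: (m) applies — the reportable unit count is 94, less than the 110 limit. (n) would limit (m) — a current Standing Registration is held — but (o) sets (n) aside: (o) operates — the reference index is 388, under the 402 limit. Exception (e) stands.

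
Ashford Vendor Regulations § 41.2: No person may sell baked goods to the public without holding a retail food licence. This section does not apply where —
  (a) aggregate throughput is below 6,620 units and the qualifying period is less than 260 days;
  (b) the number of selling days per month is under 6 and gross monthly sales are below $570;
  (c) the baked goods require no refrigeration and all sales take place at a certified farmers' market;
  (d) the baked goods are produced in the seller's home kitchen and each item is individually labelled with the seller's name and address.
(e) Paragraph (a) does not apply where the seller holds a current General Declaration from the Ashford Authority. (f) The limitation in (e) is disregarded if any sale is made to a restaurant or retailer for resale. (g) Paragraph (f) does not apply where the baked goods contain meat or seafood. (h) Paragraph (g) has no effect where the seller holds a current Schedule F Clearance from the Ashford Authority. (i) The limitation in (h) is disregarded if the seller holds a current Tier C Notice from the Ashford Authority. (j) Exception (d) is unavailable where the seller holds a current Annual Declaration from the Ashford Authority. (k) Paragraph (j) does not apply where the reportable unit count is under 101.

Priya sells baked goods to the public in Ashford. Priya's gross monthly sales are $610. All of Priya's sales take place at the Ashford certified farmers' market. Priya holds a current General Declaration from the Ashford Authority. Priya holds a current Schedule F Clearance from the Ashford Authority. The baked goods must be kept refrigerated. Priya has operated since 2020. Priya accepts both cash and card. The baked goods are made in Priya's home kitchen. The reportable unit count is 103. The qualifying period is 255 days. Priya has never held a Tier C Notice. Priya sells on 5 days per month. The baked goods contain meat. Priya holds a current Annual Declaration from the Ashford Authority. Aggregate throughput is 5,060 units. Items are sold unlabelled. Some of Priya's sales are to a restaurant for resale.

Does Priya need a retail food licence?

Exception (a)'s conditions are all satisfied: aggregate throughput is 5,060 units, below the 6,620 units limit; the qualifying period is 255 days, less than the 260 days limit. Considering the limiting provisions: (e) operates (a current General Declaration is held), but is itself disapplied by (f): (f) applies — some sales are to a restaurant for resale. (g) would limit (f) — the baked goods contain meat — but (h) sets (g) aside: (h) operates against (g): a current Schedule F Clearance is held. (i), which would lift (h), is not triggered — there is no Tier C Notice in force. (a) remains available.
Exception (b) does not apply: gross monthly sales are $610, not below $570.
Exception (c) requires that the baked goods require no refrigeration; but the baked goods require refrigeration, so (c) is unavailable.
Exception (d) requires that each item is individually labelled with the seller's name and address; but items are sold unlabelled, so (d) is unavailable.

No — exception (a) applies; Priya is not required to hold a retail food licence.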